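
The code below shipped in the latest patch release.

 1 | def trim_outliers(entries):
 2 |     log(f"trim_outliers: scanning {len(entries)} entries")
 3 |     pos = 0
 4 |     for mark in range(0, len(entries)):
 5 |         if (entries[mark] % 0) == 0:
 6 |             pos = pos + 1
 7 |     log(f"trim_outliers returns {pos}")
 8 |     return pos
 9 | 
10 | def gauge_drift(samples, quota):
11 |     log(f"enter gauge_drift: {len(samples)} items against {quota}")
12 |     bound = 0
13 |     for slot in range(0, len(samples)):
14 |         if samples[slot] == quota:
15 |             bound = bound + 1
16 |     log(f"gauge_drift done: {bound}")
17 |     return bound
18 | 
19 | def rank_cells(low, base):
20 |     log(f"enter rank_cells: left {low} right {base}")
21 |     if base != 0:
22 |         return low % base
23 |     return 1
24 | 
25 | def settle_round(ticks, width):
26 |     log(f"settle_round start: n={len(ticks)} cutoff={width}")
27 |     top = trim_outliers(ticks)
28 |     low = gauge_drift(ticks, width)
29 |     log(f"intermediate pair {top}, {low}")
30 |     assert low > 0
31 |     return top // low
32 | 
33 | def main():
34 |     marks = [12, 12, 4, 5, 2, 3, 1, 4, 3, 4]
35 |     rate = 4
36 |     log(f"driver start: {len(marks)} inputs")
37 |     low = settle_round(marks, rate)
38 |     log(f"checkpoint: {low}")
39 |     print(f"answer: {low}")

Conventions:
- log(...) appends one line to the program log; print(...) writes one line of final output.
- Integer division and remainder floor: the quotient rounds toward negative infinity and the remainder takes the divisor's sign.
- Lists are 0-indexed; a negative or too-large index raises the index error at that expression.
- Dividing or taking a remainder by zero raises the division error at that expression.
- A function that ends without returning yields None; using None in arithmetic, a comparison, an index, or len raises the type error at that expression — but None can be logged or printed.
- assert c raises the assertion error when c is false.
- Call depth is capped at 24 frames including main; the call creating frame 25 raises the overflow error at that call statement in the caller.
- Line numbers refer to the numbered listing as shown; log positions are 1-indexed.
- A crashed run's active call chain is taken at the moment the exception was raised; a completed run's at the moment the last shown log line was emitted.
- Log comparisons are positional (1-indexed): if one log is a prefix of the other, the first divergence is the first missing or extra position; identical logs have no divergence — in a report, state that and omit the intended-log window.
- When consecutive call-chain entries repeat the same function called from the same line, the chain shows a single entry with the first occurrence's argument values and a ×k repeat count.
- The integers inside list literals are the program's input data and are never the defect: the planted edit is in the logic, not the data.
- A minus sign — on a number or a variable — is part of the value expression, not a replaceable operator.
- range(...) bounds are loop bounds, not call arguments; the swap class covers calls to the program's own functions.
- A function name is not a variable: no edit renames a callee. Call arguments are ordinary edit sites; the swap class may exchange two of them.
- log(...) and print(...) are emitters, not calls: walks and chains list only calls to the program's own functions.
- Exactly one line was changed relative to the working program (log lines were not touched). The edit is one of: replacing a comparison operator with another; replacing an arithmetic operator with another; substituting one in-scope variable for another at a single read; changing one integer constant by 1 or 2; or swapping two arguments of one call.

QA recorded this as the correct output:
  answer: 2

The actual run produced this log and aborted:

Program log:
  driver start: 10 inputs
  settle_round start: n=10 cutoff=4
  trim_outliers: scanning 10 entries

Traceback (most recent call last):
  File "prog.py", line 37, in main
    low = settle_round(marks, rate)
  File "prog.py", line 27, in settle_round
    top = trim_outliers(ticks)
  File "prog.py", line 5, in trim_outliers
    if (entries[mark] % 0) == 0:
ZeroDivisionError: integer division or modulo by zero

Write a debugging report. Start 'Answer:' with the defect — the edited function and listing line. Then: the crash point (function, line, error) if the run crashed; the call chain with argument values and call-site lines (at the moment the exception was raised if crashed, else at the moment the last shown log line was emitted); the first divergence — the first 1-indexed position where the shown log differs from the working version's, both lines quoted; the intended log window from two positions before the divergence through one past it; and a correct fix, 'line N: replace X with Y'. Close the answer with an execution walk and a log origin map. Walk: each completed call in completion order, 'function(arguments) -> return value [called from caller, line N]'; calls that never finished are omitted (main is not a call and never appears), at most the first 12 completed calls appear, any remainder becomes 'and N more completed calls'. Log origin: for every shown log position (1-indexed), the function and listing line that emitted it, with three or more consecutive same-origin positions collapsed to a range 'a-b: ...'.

Answer: the defect is in trim_outliers at line 5.
The tell: The log ends early — 3 lines, where the working version next logs 'trim_outliers returns 6'.
Crash: trim_outliers, line 5, ZeroDivisionError.
Call chain: main -> settle_round([12, 12, 4, 5, 2, 3, 1, 4, 3, 4], 4) (called at line 37) -> trim_outliers([12, 12, 4, 5, 2, 3, 1, 4, 3, 4]) (called at line 27).
First divergence: position 4; the shown log stops at 3 lines while the working version next logs 'trim_outliers returns 6'.
Intended log window:
  2: settle_round start: n=10 cutoff=4
  3: trim_outliers: scanning 10 entries
  4: trim_outliers returns 6
  5: enter gauge_drift: 10 items against 4
Execution walk:
  (no call completed)
Log origin:
  1: from main, line 36
  2: from settle_round, line 26
  3: from trim_outliers, line 2
A correct fix: line 5: replace `entries[mark] % 0` with `entries[mark] % 2`.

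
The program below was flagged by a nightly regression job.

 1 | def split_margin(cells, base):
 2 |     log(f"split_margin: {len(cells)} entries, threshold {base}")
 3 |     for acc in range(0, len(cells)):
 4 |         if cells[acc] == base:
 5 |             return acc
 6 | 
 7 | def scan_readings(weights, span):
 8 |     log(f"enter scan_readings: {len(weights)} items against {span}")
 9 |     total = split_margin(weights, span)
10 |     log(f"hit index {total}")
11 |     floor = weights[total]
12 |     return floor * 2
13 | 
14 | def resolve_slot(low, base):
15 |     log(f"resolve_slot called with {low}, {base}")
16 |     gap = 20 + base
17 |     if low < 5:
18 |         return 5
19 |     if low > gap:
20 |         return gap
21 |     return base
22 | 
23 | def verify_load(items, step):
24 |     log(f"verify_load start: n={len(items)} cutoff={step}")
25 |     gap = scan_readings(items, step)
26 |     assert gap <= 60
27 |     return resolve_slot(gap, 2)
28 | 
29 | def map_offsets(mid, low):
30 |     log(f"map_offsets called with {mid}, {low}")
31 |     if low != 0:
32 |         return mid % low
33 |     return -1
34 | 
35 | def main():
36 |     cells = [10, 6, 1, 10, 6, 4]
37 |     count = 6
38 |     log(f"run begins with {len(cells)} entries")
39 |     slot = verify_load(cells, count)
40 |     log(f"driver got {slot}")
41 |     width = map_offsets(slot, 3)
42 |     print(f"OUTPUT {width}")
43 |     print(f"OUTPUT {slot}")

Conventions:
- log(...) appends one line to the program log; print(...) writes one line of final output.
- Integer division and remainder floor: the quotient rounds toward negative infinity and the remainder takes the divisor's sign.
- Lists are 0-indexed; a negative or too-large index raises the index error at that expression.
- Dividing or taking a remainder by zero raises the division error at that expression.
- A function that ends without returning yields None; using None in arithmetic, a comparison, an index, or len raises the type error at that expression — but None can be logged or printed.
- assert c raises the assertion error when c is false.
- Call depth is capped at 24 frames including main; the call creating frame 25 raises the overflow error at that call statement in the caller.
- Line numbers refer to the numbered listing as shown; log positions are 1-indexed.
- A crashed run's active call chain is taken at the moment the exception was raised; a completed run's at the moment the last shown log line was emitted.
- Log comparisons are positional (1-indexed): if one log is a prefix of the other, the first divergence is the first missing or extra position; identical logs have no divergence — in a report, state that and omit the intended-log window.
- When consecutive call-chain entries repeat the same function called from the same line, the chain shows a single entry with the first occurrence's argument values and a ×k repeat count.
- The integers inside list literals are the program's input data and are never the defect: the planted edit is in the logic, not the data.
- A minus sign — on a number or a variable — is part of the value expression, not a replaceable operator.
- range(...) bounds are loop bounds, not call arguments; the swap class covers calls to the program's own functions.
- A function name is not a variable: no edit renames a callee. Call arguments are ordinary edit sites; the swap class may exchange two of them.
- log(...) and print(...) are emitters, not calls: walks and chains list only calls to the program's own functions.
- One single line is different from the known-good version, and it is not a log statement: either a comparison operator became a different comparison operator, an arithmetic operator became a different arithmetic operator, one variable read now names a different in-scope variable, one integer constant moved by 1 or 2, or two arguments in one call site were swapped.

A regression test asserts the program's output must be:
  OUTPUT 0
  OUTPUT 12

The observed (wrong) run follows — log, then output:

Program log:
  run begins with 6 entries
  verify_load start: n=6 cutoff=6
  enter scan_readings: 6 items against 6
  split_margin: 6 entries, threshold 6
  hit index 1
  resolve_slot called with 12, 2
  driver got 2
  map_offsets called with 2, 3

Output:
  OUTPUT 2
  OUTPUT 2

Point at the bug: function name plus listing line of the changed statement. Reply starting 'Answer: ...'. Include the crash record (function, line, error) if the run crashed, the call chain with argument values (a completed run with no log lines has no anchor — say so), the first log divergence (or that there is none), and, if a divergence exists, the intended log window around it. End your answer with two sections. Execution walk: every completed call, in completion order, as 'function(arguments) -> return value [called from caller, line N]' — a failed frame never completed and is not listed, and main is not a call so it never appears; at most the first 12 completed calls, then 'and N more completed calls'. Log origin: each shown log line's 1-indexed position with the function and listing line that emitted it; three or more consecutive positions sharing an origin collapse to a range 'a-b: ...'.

Answer: the defect is in resolve_slot at line 21.
The tell: Log line 7 is where behavior first shows: 'driver got 2' appears instead of 'driver got 12'.
Call chain: main -> map_offsets(2, 3) (called at line 41).
First divergence: position 7 — shown 'driver got 2', intended 'driver got 12'.
Intended log window:
  5: hit index 1
  6: resolve_slot called with 12, 2
  7: driver got 12
  8: map_offsets called with 12, 3
Execution walk:
  split_margin([10, 6, 1, 10, 6, 4], 6) -> 1  [called from scan_readings, line 9]
  scan_readings([10, 6, 1, 10, 6, 4], 6) -> 12  [called from verify_load, line 25]
  resolve_slot(12, 2) -> 2  [called from verify_load, line 27]
  verify_load([10, 6, 1, 10, 6, 4], 6) -> 2  [called from main, line 39]
  map_offsets(2, 3) -> 2  [called from main, line 41]
Log origin:
  1 — main, line 38
  2 — verify_load, line 24
  3 — scan_readings, line 8
  4 — split_margin, line 2
  5 — scan_readings, line 10
  6 — resolve_slot, line 15
  7 — main, line 40
  8 — map_offsets, line 30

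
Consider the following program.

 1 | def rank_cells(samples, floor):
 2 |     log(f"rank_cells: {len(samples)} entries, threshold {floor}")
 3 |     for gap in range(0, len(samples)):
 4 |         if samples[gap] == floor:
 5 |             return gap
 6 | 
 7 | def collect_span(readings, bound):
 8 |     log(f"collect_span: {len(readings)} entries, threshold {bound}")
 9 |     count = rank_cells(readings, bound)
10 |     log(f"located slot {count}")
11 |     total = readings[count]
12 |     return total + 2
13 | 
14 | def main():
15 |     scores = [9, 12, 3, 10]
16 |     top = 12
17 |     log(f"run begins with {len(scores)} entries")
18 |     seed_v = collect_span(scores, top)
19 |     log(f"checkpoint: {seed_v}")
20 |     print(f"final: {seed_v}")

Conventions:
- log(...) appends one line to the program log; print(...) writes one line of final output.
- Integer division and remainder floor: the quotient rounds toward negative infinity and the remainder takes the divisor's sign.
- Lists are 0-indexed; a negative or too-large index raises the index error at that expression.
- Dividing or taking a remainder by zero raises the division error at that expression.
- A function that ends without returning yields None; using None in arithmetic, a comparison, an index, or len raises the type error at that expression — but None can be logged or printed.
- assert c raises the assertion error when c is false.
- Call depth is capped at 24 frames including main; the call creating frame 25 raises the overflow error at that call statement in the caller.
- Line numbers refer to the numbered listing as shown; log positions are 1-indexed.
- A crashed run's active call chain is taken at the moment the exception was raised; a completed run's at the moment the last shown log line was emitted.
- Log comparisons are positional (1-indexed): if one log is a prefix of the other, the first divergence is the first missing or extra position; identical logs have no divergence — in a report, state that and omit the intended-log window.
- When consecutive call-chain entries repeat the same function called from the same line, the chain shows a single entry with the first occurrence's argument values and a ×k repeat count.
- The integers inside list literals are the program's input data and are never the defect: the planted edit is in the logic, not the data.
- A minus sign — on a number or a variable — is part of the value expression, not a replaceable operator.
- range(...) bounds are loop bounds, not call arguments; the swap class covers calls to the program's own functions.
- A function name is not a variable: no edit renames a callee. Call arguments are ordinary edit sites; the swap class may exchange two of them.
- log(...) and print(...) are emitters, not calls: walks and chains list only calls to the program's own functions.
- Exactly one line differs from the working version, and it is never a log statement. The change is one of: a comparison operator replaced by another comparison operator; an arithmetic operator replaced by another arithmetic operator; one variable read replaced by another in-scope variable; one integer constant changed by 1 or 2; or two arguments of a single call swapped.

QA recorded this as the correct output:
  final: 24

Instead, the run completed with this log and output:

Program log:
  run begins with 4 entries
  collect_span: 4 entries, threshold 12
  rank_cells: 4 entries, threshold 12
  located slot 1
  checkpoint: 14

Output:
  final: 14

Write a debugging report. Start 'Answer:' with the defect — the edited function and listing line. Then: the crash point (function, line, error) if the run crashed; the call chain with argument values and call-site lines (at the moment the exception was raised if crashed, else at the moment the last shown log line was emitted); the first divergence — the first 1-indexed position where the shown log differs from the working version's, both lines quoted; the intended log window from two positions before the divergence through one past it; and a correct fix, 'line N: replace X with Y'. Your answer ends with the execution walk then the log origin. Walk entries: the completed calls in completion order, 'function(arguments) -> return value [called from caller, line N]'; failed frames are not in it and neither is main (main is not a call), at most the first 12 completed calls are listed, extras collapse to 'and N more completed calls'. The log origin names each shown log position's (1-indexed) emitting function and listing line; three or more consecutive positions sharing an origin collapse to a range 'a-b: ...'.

Answer: the defect is in collect_span at line 12.
Key fact: Log line 5 is where behavior first shows: 'checkpoint: 14' appears instead of 'checkpoint: 24'.
Call chain: main.
First divergence: position 5; shown 'checkpoint: 14' vs intended 'checkpoint: 24'.
Intended log window:
  3: rank_cells: 4 entries, threshold 12
  4: located slot 1
  5: checkpoint: 24
Execution walk:
  rank_cells([9, 12, 3, 10], 12) -> 1  [called from collect_span, line 9]
  collect_span([9, 12, 3, 10], 12) -> 14  [called from main, line 18]
Log line origins:
  1: logged in main at line 17
  2: logged in collect_span at line 8
  3: logged in rank_cells at line 2
  4: logged in collect_span at line 10
  5: logged in main at line 19
A correct fix: line 12: replace `+` with `*`.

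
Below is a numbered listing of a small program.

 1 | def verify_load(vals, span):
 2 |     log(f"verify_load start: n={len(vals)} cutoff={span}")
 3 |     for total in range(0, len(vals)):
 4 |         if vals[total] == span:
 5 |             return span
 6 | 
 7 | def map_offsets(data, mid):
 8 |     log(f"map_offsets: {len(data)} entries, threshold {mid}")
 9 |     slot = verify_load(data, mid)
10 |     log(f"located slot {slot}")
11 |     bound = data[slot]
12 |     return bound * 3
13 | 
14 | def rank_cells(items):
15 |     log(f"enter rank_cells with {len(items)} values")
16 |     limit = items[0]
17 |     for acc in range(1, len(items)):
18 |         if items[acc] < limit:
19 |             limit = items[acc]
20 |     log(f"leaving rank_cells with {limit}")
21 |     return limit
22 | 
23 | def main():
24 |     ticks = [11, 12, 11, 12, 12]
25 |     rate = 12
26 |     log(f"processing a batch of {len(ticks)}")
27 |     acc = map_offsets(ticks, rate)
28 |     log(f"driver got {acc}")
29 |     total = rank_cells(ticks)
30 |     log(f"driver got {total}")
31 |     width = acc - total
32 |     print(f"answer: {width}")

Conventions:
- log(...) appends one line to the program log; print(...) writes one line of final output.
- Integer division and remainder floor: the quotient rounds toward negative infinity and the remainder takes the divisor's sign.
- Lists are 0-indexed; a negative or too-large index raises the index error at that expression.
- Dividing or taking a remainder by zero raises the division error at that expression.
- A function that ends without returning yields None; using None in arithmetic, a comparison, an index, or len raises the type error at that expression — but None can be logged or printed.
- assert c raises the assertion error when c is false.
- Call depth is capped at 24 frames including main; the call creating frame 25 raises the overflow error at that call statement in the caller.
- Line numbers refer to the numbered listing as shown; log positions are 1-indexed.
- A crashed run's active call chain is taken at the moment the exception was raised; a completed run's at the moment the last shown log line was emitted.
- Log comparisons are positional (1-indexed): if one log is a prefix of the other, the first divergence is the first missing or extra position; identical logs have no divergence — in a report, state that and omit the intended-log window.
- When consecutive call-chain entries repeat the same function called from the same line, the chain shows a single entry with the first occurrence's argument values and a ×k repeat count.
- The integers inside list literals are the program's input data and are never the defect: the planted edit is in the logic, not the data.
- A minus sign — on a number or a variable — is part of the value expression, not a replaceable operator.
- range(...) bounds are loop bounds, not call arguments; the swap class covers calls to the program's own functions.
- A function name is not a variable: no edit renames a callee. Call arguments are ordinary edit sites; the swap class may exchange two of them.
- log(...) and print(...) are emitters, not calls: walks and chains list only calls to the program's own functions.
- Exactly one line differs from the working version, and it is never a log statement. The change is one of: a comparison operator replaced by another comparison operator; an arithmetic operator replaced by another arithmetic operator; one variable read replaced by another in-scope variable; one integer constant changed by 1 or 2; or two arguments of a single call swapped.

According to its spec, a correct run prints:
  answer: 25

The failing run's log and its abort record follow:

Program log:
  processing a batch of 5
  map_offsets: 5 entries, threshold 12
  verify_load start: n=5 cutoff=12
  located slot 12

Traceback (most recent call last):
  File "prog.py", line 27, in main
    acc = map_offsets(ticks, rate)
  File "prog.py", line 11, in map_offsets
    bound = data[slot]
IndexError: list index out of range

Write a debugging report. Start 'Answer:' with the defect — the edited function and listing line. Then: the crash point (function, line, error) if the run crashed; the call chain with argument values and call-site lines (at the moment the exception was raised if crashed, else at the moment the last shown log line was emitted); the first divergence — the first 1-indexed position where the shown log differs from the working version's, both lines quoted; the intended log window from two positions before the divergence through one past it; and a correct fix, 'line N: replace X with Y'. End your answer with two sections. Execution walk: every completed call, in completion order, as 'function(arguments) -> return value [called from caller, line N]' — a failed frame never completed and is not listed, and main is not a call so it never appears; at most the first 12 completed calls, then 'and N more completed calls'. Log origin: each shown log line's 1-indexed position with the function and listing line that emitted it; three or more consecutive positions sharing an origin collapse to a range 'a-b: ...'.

Answer: the defect is in verify_load at line 5.
Key observation: The earliest visible damage is log position 4 — 'located slot 12' rather than the intended 'located slot 1'.
Crash: map_offsets, line 11, IndexError.
Call chain: main -> map_offsets([11, 12, 11, 12, 12], 12) (called at line 27).
First divergence: position 4; shown 'located slot 12' vs intended 'located slot 1'.
Intended log window:
  2: map_offsets: 5 entries, threshold 12
  3: verify_load start: n=5 cutoff=12
  4: located slot 1
  5: driver got 36
Execution walk:
  verify_load([11, 12, 11, 12, 12], 12) -> 12  [called from map_offsets, line 9]
Origin of each log line:
  1: logged in main at line 26
  2: logged in map_offsets at line 8
  3: logged in verify_load at line 2
  4: logged in map_offsets at line 10
A correct fix: line 5: replace `span` with `total`.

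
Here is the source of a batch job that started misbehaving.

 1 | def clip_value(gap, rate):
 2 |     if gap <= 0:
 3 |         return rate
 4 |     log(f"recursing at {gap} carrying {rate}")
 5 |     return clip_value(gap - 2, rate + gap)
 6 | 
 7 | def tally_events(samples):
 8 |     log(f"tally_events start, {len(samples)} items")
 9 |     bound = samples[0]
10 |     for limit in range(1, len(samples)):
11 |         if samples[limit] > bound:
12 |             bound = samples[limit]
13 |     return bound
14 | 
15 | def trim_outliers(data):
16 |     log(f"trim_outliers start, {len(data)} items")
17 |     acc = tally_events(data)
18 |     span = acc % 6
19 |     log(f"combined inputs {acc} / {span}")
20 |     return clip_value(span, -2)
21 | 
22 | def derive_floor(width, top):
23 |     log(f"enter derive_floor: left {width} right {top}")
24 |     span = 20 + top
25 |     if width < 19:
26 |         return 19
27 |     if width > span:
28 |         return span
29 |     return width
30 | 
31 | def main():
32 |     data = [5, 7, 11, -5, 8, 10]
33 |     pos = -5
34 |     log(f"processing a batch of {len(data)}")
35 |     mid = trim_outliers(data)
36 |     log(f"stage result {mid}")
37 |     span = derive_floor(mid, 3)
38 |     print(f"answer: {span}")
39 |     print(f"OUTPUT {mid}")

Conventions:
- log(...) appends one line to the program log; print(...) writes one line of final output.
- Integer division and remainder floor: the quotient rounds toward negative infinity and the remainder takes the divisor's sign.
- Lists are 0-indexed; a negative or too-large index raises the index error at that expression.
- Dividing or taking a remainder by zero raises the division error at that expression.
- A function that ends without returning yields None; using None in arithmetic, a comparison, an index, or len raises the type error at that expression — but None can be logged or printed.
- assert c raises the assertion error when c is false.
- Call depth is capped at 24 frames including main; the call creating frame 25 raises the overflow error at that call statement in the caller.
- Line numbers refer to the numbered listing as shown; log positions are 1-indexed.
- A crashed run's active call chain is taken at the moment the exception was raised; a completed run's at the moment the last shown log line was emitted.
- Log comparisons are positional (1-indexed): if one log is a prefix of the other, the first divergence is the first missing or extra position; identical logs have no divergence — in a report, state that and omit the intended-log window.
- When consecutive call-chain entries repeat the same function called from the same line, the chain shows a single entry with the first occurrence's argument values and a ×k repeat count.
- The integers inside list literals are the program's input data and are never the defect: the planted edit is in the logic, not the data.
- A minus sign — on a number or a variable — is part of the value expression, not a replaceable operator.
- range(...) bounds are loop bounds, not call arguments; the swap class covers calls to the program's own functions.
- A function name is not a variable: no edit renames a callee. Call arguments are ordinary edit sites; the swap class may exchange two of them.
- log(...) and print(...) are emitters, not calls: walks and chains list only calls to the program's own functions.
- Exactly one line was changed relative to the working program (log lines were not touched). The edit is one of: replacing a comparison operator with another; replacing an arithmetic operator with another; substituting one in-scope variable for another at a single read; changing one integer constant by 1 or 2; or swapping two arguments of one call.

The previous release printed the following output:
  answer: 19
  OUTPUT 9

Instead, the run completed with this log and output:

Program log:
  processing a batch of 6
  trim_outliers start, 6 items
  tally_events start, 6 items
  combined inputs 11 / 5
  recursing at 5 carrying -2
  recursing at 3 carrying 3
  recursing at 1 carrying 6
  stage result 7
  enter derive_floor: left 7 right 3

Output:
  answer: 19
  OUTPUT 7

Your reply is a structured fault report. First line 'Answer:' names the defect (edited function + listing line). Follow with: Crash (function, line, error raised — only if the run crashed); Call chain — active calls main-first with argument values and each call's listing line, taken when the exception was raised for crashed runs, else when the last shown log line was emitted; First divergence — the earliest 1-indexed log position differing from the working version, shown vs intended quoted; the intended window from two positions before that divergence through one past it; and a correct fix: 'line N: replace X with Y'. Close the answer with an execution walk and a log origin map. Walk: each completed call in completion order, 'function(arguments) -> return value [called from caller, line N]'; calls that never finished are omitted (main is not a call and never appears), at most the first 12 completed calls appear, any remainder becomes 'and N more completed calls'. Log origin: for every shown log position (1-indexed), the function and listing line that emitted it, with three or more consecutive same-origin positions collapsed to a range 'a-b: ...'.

Answer: the defect is in trim_outliers at line 20.
Key observation: Log line 5 is where behavior first shows: 'recursing at 5 carrying -2' appears instead of 'recursing at 5 carrying 0'.
Call chain: main -> derive_floor(7, 3) (called at line 37).
First divergence: position 5; shown 'recursing at 5 carrying -2' vs intended 'recursing at 5 carrying 0'.
Intended log window:
  3: tally_events start, 6 items
  4: combined inputs 11 / 5
  5: recursing at 5 carrying 0
  6: recursing at 3 carrying 5
Execution walk:
  tally_events([5, 7, 11, -5, 8, 10]) -> 11  [called from trim_outliers, line 17]
  clip_value(-1, 7) -> 7  [called from clip_value, line 5]
  clip_value(1, 6) -> 7  [called from clip_value, line 5]
  clip_value(3, 3) -> 7  [called from clip_value, line 5]
  clip_value(5, -2) -> 7  [called from trim_outliers, line 20]
  trim_outliers([5, 7, 11, -5, 8, 10]) -> 7  [called from main, line 35]
  derive_floor(7, 3) -> 19  [called from main, line 37]
Log origin:
  1: logged in main at line 34
  2: logged in trim_outliers at line 16
  3: logged in tally_events at line 8
  4: logged in trim_outliers at line 19
  5-7: logged in clip_value at line 4
  8: logged in main at line 36
  9: logged in derive_floor at line 23
A correct fix: line 20: replace `-2` with `0`.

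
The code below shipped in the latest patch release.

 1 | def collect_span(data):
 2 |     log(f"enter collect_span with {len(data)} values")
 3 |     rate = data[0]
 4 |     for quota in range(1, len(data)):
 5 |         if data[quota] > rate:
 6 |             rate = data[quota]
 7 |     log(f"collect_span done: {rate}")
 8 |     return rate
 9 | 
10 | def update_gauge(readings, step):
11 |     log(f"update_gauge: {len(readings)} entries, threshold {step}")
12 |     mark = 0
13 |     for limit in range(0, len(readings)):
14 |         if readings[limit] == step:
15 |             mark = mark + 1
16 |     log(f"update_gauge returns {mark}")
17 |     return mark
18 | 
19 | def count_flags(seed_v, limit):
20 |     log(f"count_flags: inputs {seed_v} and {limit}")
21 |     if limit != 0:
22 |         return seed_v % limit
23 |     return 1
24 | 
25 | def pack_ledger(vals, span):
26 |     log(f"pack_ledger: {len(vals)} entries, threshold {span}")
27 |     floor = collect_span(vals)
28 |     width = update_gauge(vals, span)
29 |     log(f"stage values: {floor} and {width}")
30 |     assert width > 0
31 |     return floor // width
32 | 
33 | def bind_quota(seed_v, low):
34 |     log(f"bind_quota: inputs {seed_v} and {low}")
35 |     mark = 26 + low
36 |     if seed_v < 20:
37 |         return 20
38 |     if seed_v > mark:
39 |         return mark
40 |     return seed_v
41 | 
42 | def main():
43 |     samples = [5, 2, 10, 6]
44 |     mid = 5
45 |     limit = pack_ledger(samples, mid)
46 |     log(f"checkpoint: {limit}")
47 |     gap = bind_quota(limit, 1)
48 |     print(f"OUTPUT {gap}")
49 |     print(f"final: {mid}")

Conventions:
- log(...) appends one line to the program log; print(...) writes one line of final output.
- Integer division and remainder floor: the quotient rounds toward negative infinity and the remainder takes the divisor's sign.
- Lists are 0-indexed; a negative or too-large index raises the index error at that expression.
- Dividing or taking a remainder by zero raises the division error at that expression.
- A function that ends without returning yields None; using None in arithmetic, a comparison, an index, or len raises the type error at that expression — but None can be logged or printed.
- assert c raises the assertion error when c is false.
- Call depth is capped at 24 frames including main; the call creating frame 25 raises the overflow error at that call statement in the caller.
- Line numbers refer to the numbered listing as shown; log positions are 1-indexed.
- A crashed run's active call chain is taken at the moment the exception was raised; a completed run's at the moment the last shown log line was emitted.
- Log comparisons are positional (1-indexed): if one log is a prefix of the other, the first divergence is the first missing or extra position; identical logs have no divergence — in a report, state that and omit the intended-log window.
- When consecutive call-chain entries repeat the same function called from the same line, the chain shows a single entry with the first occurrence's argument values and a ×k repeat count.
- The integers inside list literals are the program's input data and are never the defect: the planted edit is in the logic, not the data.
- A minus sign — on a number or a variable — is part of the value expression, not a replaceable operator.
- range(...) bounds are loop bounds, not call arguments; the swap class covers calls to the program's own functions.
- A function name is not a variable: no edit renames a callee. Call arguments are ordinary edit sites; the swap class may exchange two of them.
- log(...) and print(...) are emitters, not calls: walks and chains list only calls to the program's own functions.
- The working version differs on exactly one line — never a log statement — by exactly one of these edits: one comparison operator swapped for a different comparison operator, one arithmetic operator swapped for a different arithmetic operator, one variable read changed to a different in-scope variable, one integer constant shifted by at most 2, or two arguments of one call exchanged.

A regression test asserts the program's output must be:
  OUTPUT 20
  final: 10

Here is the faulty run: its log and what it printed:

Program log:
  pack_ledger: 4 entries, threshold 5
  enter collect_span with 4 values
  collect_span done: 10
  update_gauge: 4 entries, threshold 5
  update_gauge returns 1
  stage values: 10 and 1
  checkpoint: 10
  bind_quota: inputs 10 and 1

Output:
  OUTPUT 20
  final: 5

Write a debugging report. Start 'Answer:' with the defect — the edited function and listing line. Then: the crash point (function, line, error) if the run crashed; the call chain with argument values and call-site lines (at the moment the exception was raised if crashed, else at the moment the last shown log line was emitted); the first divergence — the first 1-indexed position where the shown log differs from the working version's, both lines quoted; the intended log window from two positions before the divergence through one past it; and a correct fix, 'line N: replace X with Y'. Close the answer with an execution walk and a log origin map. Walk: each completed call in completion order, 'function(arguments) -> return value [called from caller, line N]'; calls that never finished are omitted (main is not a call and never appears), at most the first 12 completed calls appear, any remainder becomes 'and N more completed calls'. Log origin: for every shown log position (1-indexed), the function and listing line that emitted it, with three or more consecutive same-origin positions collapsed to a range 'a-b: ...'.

Answer: the defect is in main at line 49.
Key observation: No log line changed; the fault shows up purely in the output.
Call chain: main -> bind_quota(10, 1) (called at line 47).
First divergence: none; the two logs match at every position.
Execution walk:
  collect_span([5, 2, 10, 6]) -> 10  [called from pack_ledger, line 27]
  update_gauge([5, 2, 10, 6], 5) -> 1  [called from pack_ledger, line 28]
  pack_ledger([5, 2, 10, 6], 5) -> 10  [called from main, line 45]
  bind_quota(10, 1) -> 20  [called from main, line 47]
Log origins:
  1: logged in pack_ledger at line 26
  2: logged in collect_span at line 2
  3: logged in collect_span at line 7
  4: logged in update_gauge at line 11
  5: logged in update_gauge at line 16
  6: logged in pack_ledger at line 29
  7: logged in main at line 46
  8: logged in bind_quota at line 34
A correct fix: line 49: replace `mid` with `limit`.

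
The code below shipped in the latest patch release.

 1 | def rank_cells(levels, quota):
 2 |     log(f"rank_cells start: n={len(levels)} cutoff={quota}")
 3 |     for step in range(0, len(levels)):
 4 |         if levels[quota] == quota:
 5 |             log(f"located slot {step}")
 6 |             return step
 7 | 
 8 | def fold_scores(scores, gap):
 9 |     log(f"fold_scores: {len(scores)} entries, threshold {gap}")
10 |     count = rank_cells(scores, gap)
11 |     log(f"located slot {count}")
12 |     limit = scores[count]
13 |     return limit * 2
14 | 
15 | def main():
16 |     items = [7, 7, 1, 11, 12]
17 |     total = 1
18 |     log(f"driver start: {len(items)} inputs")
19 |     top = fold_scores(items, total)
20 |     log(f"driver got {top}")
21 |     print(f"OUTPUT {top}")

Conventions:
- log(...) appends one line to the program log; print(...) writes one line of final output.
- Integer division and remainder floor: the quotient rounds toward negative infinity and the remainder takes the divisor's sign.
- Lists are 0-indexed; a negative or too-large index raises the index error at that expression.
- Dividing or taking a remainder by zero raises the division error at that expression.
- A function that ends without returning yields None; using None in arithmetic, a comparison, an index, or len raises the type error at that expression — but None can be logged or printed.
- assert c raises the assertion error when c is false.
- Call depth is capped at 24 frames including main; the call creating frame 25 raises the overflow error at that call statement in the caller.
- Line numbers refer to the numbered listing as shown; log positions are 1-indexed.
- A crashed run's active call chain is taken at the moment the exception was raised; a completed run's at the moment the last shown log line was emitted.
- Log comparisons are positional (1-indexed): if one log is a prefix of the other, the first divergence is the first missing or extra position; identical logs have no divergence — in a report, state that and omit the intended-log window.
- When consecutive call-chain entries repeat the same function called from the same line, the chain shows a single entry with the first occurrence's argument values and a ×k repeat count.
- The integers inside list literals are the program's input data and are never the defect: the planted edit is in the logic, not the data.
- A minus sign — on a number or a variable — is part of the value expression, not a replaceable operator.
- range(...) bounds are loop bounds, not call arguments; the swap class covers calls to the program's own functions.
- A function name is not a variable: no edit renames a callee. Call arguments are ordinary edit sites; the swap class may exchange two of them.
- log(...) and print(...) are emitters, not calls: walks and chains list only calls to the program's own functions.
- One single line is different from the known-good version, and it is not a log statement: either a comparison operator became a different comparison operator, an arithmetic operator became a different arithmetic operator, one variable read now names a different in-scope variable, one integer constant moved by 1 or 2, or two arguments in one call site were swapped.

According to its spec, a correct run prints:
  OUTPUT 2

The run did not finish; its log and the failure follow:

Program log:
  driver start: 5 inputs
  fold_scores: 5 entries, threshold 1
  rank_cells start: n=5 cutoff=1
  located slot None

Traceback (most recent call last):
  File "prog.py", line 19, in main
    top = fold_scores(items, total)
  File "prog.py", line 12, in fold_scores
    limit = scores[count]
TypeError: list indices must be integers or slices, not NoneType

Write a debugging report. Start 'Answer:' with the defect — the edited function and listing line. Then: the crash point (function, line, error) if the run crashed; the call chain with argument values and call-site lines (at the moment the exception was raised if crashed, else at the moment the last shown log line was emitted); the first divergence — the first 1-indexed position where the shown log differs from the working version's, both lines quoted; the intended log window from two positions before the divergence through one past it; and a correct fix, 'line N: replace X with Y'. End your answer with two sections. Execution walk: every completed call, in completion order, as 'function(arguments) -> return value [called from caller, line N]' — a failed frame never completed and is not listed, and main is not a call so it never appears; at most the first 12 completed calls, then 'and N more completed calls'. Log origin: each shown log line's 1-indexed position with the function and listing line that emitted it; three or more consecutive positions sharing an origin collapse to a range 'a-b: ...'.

Answer: the defect is in rank_cells at line 4.
Core observation: Log line 4 is where behavior first shows: 'located slot None' appears instead of 'located slot 2'.
Crash: fold_scores, line 12, TypeError.
Call chain: main -> fold_scores([7, 7, 1, 11, 12], 1) (called at line 19).
First divergence: position 4 — shown 'located slot None', intended 'located slot 2'.
Intended log window:
  2: fold_scores: 5 entries, threshold 1
  3: rank_cells start: n=5 cutoff=1
  4: located slot 2
  5: located slot 2
Execution walk:
  rank_cells([7, 7, 1, 11, 12], 1) -> None  [called from fold_scores, line 10]
Log origin:
  1: emitted by main (line 18)
  2: emitted by fold_scores (line 9)
  3: emitted by rank_cells (line 2)
  4: emitted by fold_scores (line 11)
A correct fix: line 4: replace `levels[quota]` with `levels[step]`.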